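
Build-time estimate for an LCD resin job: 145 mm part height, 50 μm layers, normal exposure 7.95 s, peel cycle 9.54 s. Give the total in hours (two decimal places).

Layers = ⌈145/0.05⌉ = 2900.
Cycle time = 7.95 + 9.54, so 17.49 s.
Total = 2900 × 17.49 = 50721 s = 14.09 hours.

14.09 hours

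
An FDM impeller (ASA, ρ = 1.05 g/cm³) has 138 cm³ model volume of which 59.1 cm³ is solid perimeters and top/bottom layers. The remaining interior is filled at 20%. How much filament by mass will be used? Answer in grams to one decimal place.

Infill region: 138 − 59.1 → 78.9 cm³.
Infill volume: 0.20 × 78.9 → 15.78 cm³.
Deposited volume = 59.1 + 15.78, so 74.88 cm³.
Mass = 74.88 × 1.05, so 78.624 g.

78.6 g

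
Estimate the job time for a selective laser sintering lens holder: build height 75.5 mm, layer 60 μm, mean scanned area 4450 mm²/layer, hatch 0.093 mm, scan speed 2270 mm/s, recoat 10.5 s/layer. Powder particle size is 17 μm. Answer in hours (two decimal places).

11.04 hours

Layer count = ceil(75.5 / 0.06) = 1259.
Hatch length per layer = 4450 / 0.093, so 47849.5 mm.
Laser time per layer: 47849.5 / 2270 → 21.0791 s.
Per-layer time = 21.0791 + 10.5 = 31.5791 s.
1259 layers × 31.5791 s/layer = 39758.0869 s, i.e. 11.04 hours.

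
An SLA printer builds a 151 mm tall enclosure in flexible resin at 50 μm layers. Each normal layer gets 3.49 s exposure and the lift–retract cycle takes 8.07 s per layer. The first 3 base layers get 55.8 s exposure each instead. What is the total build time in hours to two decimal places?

Layer count = ceil(151 / 0.05) = 3020.
Base layers = 3 × (55.8 + 8.07) = 191.61 s.
Remaining layers: 3017 × (3.49 + 8.07) → 34876.52 s.
Sum: 191.61 + 34876.52 = 35068.13 s → 9.74 hours.

9.74 hours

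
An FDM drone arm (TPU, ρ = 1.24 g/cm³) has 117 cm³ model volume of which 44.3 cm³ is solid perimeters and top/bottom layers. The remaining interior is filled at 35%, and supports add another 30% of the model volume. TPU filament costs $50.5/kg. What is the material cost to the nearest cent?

$6.57

Volume inside the shell = 117 − 44.3, so 72.7 cm³.
Infill volume: 0.35 × 72.7 → 25.445 cm³.
Support = 0.30 × 117, so 35.1 cm³.
Deposited volume = 44.3 + 25.445 + 35.1, so 104.845 cm³.
Mass = 104.845 × 1.24, so 130.0078 g.
At $50.5/kg: 130.0078/1000 × 50.5 = $6.57.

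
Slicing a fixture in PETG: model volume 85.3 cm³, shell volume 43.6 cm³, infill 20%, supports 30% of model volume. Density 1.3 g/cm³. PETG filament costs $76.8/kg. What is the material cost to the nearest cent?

$7.74

Volume inside the shell = 85.3 − 43.6, so 41.7 cm³.
Infill volume = 0.20 × 41.7, so 8.34 cm³.
Support: 0.30 × 85.3 → 25.59 cm³.
Total printed volume = 43.6 + 8.34 + 25.59, so 77.53 cm³.
Mass = 77.53 × 1.3, so 100.789 g.
Cost = 100.789 g / 1000 × $76.8/kg = $7.74.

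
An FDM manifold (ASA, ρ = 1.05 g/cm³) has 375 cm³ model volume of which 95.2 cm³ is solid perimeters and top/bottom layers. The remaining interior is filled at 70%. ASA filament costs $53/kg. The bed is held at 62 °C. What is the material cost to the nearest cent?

Infill region = 375 − 95.2 = 279.8 cm³.
Infill deposited = 0.70 × 279.8, so 195.86 cm³.
Total extruded = 95.2 + 195.86 = 291.06 cm³.
Mass = 291.06 × 1.05, so 305.613 g.
Cost = 305.613 g / 1000 × $53/kg = $16.20.

$16.20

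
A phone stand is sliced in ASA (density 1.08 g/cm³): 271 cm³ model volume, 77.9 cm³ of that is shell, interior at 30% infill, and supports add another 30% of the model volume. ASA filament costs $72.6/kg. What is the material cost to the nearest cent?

Interior volume: 271 − 77.9 → 193.1 cm³.
Infill deposited = 0.30 × 193.1 = 57.93 cm³.
Support = 0.30 × 271, so 81.3 cm³.
Total printed volume = 77.9 + 57.93 + 81.3, so 217.13 cm³.
Mass = 217.13 × 1.08 = 234.5004 g.
Cost = 234.5004 g / 1000 × $72.6/kg = $17.02.

$17.02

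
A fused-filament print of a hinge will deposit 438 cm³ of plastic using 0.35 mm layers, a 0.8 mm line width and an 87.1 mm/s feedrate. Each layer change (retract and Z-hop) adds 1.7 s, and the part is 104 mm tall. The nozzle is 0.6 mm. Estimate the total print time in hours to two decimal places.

Line area = 0.35 × 0.8, so 0.28 mm².
Path length: 438000 mm³ / 0.28 mm² → 1564285.7 mm.
Print-move time: 1564285.7 / 87.1 → 17959.7 s.
Layer count = ceil(104 / 0.35) = 298.
Non-print overhead = 298 × 1.7, so 506.6 s.
Altogether 17959.7 + 506.6 = 18466.3 s, i.e. 5.13 hours.

5.13 hours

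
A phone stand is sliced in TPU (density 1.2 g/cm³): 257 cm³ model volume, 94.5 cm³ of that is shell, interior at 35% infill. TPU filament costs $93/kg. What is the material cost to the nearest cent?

$16.89

Volume inside the shell: 257 − 94.5 → 162.5 cm³.
Deposited infill = 0.35 × 162.5, so 56.875 cm³.
Total extruded = 94.5 + 56.875 = 151.375 cm³.
Mass: 151.375 × 1.2 → 181.65 g.
At $93/kg: 181.65/1000 × 93 = $16.89.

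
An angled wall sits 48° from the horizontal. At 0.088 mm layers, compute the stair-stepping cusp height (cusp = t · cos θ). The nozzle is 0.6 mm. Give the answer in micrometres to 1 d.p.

cos(48°) = 0.6691, so cusp = 0.088 × 0.6691 = 0.058881 mm → 58.9 μm.

58.9 μm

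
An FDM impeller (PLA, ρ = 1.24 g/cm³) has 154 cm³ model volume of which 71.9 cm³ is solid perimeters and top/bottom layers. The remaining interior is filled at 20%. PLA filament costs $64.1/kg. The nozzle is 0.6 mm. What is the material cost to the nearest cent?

Interior volume = 154 − 71.9, so 82.1 cm³.
Deposited infill: 0.20 × 82.1 → 16.42 cm³.
Deposited volume = 71.9 + 16.42 = 88.32 cm³.
Mass = 88.32 × 1.24 = 109.5168 g.
Cost = 109.5168 g / 1000 × $64.1/kg = $7.02.

$7.02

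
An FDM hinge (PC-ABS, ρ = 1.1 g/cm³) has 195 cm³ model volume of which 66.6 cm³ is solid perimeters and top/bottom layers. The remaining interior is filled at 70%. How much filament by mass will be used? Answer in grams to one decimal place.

Volume inside the shell = 195 − 66.6, so 128.4 cm³.
Deposited infill = 0.70 × 128.4 = 89.88 cm³.
Deposited volume: 66.6 + 89.88 → 156.48 cm³.
Mass = 156.48 × 1.1, so 172.128 g.

172.1 g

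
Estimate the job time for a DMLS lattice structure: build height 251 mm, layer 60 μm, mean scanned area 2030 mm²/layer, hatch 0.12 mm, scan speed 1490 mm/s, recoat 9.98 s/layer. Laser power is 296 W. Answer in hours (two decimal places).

24.79 hours

Layer count = ceil(251 / 0.06) = 4184.
Hatch length per layer = 2030 / 0.12 = 16916.7 mm.
Laser time per layer = 16916.7 / 1490, so 11.3535 s.
Layer cycle = 11.3535 + 9.98, so 21.3335 s.
Total: 4184 × 21.3335 s = 89259.364 s → 24.79 hours.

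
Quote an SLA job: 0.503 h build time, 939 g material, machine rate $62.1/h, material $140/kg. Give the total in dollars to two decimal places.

Machine cost: 62.1 × 0.503 → $31.2363.
Material cost: 140 × 939/1000 → $131.46.
Total = 31.2363 + 131.46 = 162.6963 ≈ $162.70.

$162.70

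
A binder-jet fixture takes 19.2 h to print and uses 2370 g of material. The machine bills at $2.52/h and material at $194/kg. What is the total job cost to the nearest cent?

$508.16

Machine-time cost: 2.52 × 19.2 → $48.384.
Material charge: 194 × 2370/1000 → $459.78.
Total = 48.384 + 459.78 = 508.164 ≈ $508.16.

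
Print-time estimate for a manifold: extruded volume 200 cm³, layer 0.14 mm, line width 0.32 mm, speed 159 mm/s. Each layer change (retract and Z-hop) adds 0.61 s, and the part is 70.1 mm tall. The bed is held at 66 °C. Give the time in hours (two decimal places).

7.88 hours

Bead cross-section = 0.14 × 0.32 = 0.0448 mm².
Total extruded path = 200000/0.0448 = 4464285.7 mm.
Print-move time = 4464285.7 / 159 = 28077.3 s.
Number of layers: 70.1 / 0.14 → 501 (rounded up).
Non-print overhead = 501 × 0.61 = 305.61 s.
Altogether 28077.3 + 305.61 = 28382.91 s, i.e. 7.88 hours.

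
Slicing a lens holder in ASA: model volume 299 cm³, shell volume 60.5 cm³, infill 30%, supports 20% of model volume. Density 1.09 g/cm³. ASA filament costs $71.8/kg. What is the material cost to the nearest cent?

Interior volume = 299 − 60.5, so 238.5 cm³.
Deposited infill: 0.30 × 238.5 → 71.55 cm³.
Support: 0.20 × 299 → 59.8 cm³.
Total printed volume = 60.5 + 71.55 + 59.8, so 191.85 cm³.
Mass = 191.85 × 1.09 = 209.1165 g.
At $71.8/kg: 209.1165/1000 × 71.8 = $15.01.

$15.01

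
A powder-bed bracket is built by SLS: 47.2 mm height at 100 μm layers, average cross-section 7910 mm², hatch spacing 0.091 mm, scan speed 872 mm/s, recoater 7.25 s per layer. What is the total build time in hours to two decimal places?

14.02 hours

Number of layers: 47.2 / 0.1 → 472 (rounded up).
Scan path per layer = 7910 / 0.091 = 86923.1 mm.
Scan time per layer = 86923.1 / 872, so 99.6825 s.
Time per layer = 99.6825 + 7.25, so 106.9325 s.
Build time = 472 × 106.9325 = 50472.14 s = 14.02 hours.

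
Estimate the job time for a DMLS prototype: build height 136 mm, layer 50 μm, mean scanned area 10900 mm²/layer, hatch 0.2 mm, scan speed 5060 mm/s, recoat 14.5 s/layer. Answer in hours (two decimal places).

Number of layers: 136 / 0.05 → 2720 (rounded up).
Per-layer scan distance = 10900 / 0.2, so 54500 mm.
Scan time per layer: 54500 / 5060 → 10.7708 s.
Per-layer time = 10.7708 + 14.5, so 25.2708 s.
2720 layers × 25.2708 s/layer = 68736.576 s, i.e. 19.09 hours.

19.09 hours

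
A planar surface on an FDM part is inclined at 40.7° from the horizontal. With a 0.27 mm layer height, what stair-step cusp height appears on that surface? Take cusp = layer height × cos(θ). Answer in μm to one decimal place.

Cusp = layer height × cos(40.7°) = 0.27 × 0.7581 = 0.204687 mm = 204.7 μm.

204.7 μm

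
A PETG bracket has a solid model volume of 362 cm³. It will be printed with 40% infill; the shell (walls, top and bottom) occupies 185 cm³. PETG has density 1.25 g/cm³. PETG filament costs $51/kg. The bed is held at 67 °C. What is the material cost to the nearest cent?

$16.31

Volume inside the shell: 362 − 185 → 177 cm³.
Infill volume = 0.40 × 177, so 70.8 cm³.
Total printed volume = 185 + 70.8, so 255.8 cm³.
Mass = 255.8 × 1.25 = 319.75 g.
Cost = 319.75 g / 1000 × $51/kg = $16.31.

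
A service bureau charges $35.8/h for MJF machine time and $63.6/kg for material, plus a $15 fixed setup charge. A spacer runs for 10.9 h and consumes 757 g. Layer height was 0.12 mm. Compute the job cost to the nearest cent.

Time charge = 35.8 × 10.9, so $390.22.
Material cost = 63.6 × 757/1000, so $48.1452.
Adding setup: 390.22 + 48.1452 + 15 → 453.3652 ≈ $453.37.

$453.37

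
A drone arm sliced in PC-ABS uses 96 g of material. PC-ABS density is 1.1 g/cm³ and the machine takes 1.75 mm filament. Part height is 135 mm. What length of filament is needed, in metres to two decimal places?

36.28 m

Extruded volume: 96/1.1 = 87.2727 cm³ (87272.7 mm³).
Filament cross-section = π × (1.75/2)² = 2.4053 mm².
Length = 87272.7 / 2.4053 = 36283.5 mm = 36.28 m.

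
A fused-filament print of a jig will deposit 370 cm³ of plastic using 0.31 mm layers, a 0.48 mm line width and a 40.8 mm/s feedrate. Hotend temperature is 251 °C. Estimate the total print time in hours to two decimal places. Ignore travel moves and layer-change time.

16.93 hours

Line area = 0.31 × 0.48, so 0.1488 mm².
Total extruded path = 370000/0.1488 = 2486559.1 mm.
Time extruding = 2486559.1 / 40.8, so 60945.1 s.
In the requested units: 60945.1 s = 16.93 hours.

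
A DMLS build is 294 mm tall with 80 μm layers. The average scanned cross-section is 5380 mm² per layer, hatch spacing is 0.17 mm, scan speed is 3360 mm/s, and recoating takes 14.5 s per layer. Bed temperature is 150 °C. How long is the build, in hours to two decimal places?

24.42 hours

Layer count = ceil(294 / 0.08) = 3675.
Scan path per layer: 5380 / 0.17 → 31647.1 mm.
Per-layer scan time: 31647.1 / 3360 → 9.4188 s.
Layer cycle: 9.4188 + 14.5 → 23.9188 s.
3675 layers × 23.9188 s/layer = 87901.59 s, i.e. 24.42 hours.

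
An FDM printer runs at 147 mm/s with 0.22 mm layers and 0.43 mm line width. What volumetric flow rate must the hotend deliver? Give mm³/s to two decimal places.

Extrusion cross-section = 0.22 × 0.43 = 0.0946 mm².
Volumetric flow = 147 × 0.0946 = 13.91 mm³/s.

13.91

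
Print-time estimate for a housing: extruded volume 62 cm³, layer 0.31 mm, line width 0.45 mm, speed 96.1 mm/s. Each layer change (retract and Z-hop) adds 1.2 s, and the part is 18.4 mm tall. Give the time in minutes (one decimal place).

78.3 minutes

Bead cross-section = 0.31 × 0.45 = 0.1395 mm².
Total extruded path = 62000/0.1395 = 444444.4 mm.
Print-move time: 444444.4 / 96.1 → 4624.8 s.
Number of layers: 18.4 / 0.31 → 60 (rounded up).
Z-hop total = 60 × 1.2, so 72 s.
Altogether 4624.8 + 72 = 4696.8 s, i.e. 78.3 minutes.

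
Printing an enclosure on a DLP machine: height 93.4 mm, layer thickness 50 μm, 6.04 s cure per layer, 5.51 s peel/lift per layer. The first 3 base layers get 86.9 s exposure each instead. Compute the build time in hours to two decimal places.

6.06 hours

Number of layers: 93.4 / 0.05 → 1868 (rounded up).
Base layers: 3 × (86.9 + 5.51) → 277.23 s.
Normal layers: 1865 × (6.04 + 5.51) → 21540.75 s.
Total = 277.23 + 21540.75 = 21817.98 s = 6.06 hours.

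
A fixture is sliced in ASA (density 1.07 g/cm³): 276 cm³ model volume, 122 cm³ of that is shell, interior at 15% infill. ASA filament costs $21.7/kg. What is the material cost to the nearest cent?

$3.37

Infill region = 276 − 122 = 154 cm³.
Infill deposited = 0.15 × 154, so 23.1 cm³.
Total extruded = 122 + 23.1 = 145.1 cm³.
Mass: 145.1 × 1.07 → 155.257 g.
Cost = 155.257 g / 1000 × $21.7/kg = $3.37.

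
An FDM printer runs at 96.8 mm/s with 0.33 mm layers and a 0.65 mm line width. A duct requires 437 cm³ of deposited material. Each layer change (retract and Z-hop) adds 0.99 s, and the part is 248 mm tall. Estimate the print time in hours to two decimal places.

Extrusion cross-section = 0.33 × 0.65 = 0.2145 mm².
Toolpath length = 437 cm³ / 0.2145 mm² = 437000 / 0.2145 = 2037296 mm.
Print-move time = 2037296 / 96.8, so 21046.4 s.
Layers = ⌈248/0.33⌉ = 752.
Non-print overhead = 752 × 0.99 = 744.48 s.
Altogether 21046.4 + 744.48 = 21790.88 s, i.e. 6.05 hours.

6.05 hours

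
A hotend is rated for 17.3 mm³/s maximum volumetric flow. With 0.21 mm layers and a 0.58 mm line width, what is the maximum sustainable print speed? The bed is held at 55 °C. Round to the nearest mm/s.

142 mm/s

Extrusion cross-section = 0.21 × 0.58 = 0.1218 mm².
Max speed = 17.3 / 0.1218 = 142.04 ≈ 142 mm/s.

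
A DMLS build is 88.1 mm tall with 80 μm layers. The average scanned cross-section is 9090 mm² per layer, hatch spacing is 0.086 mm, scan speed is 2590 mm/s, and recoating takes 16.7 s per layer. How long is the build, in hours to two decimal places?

Layers = ⌈88.1/0.08⌉ = 1102.
Hatch length per layer = 9090 / 0.086 = 105697.7 mm.
Scan time per layer = 105697.7 / 2590 = 40.8099 s.
Time per layer = 40.8099 + 16.7, so 57.5099 s.
Build time = 1102 × 57.5099 = 63375.9098 s = 17.60 hours.

17.60 hours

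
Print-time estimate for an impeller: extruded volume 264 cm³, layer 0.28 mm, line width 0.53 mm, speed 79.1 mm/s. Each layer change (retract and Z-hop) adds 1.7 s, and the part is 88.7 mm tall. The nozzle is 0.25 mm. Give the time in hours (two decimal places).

Line area = 0.28 × 0.53 = 0.1484 mm².
Path length: 264000 mm³ / 0.1484 mm² → 1778975.7 mm.
Time extruding: 1778975.7 / 79.1 → 22490.2 s.
Layer count = ceil(88.7 / 0.28) = 317.
Non-print overhead = 317 × 1.7 = 538.9 s.
Total = 22490.2 + 538.9 = 23029.1 s = 6.40 hours.

6.40 hours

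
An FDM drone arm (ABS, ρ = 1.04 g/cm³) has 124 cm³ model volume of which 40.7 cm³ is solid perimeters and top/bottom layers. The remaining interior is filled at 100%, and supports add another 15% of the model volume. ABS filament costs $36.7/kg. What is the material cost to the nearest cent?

$5.44

Interior volume: 124 − 40.7 → 83.3 cm³.
Infill volume = 1.00 × 83.3 = 83.3 cm³.
Support: 0.15 × 124 → 18.6 cm³.
Total extruded = 40.7 + 83.3 + 18.6 = 142.6 cm³.
Mass = 142.6 × 1.04, so 148.304 g.
At $36.7/kg: 148.304/1000 × 36.7 = $5.44.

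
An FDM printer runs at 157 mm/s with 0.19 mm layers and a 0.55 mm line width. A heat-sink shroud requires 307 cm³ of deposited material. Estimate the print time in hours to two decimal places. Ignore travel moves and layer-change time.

5.20 hours

Line area = 0.19 × 0.55, so 0.1045 mm².
Path length: 307000 mm³ / 0.1045 mm² → 2937799 mm.
Time extruding = 2937799 / 157 = 18712.1 s.
In the requested units: 18712.1 s = 5.20 hours.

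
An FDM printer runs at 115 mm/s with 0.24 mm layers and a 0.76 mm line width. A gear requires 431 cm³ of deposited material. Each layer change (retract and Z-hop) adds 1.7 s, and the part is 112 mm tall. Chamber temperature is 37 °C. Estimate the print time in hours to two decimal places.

5.93 hours

Extrusion cross-section: 0.24 × 0.76 → 0.1824 mm².
Toolpath length = 431 cm³ / 0.1824 mm² = 431000 / 0.1824 = 2362938.6 mm.
Print-move time: 2362938.6 / 115 → 20547.3 s.
Number of layers: 112 / 0.24 → 467 (rounded up).
Z-hop total = 467 × 1.7, so 793.9 s.
Altogether 20547.3 + 793.9 = 21341.2 s, i.e. 5.93 hours.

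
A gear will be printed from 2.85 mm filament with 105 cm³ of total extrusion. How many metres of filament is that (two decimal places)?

16.46 m

Cross-section of 2.85 mm filament: π·(2.85/2)² = 6.3794 mm².
L = 105000 mm³ / 6.3794 mm² = 16459.23 mm, i.e. 16.46 m.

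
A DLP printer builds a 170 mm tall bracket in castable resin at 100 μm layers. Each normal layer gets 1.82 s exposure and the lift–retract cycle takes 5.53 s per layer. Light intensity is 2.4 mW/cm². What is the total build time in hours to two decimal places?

3.47 hours

Layers = ⌈170/0.1⌉ = 1700.
Per-layer time: 1.82 + 5.53 → 7.35 s.
Build time: 1700 × 7.35 s = 12495 s, i.e. 3.47 hours.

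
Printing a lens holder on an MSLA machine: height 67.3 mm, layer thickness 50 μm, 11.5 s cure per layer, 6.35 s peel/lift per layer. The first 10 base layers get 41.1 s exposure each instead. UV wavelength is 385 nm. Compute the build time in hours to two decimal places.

Layer count = ceil(67.3 / 0.05) = 1346.
Burn-in layers = 10 × (41.1 + 6.35) = 474.5 s.
Normal layers = 1336 × (11.5 + 6.35), so 23847.6 s.
Total = 474.5 + 23847.6 = 24322.1 s = 6.76 hours.

6.76 hours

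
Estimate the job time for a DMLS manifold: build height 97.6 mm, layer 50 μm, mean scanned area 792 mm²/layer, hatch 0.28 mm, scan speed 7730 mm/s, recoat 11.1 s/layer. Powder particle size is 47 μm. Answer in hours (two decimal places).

Layers = ⌈97.6/0.05⌉ = 1952.
Per-layer scan distance = 792 / 0.28, so 2828.6 mm.
Scan time per layer: 2828.6 / 7730 → 0.3659 s.
Time per layer = 0.3659 + 11.1 = 11.4659 s.
Total: 1952 × 11.4659 s = 22381.4368 s → 6.22 hours.

6.22 hours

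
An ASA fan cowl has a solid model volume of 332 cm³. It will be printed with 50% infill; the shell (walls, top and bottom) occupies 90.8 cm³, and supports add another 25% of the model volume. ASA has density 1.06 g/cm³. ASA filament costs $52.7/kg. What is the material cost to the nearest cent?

$16.45

Infill region = 332 − 90.8 = 241.2 cm³.
Infill volume = 0.50 × 241.2, so 120.6 cm³.
Support: 0.25 × 332 → 83 cm³.
Total printed volume = 90.8 + 120.6 + 83, so 294.4 cm³.
Mass: 294.4 × 1.06 → 312.064 g.
Cost = 312.064 g / 1000 × $52.7/kg = $16.45.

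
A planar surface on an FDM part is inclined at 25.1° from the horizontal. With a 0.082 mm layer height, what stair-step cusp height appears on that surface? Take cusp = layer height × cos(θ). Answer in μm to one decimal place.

74.3 μm

h_c = t·cos θ = 0.082 × 0.9056 = 0.074259 mm (74.3 μm).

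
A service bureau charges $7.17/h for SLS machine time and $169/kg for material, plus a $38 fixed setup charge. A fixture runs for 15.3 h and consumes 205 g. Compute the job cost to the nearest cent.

$182.35

Time charge = 7.17 × 15.3, so $109.701.
Material cost: 169 × 205/1000 → $34.645.
Adding setup: 109.701 + 34.645 + 38 → 182.346 ≈ $182.35.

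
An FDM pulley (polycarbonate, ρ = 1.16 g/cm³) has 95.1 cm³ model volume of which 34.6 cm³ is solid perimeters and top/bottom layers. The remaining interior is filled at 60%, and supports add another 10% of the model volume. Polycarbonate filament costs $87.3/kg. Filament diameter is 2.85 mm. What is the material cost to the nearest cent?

Infill region = 95.1 − 34.6, so 60.5 cm³.
Infill deposited = 0.60 × 60.5, so 36.3 cm³.
Support = 0.10 × 95.1, so 9.51 cm³.
Total extruded: 34.6 + 36.3 + 9.51 → 80.41 cm³.
Mass = 80.41 × 1.16 = 93.2756 g.
Cost = 93.2756 g / 1000 × $87.3/kg = $8.14.

$8.14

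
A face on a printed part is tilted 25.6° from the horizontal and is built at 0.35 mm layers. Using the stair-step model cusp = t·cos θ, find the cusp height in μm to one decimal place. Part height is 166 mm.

Cusp = layer height × cos(25.6°) = 0.35 × 0.9018 = 0.31563 mm = 315.6 μm.

315.6 μm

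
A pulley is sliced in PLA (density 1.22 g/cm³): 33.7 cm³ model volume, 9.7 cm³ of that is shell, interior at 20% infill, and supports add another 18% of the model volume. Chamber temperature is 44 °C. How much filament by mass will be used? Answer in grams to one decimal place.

Volume inside the shell = 33.7 − 9.7 = 24 cm³.
Infill volume: 0.20 × 24 → 4.8 cm³.
Support = 0.18 × 33.7, so 6.066 cm³.
Deposited volume = 9.7 + 4.8 + 6.066, so 20.566 cm³.
Mass: 20.566 × 1.22 → 25.09052 g.

25.1 g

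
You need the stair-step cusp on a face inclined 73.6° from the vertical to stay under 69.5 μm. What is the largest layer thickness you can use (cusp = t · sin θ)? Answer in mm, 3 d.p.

sin(73.6°) = 0.9593; t_max = 0.0695/0.9593 = 0.072 mm.

0.072 mm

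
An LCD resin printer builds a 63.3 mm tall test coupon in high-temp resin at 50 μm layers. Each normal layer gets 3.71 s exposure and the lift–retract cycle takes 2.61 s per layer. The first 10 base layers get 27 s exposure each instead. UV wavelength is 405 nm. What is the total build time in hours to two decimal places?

2.29 hours

Layers = ⌈63.3/0.05⌉ = 1266.
Base layers = 10 × (27 + 2.61) = 296.1 s.
Normal layers = 1256 × (3.71 + 2.61) = 7937.92 s.
Total = 296.1 + 7937.92 = 8234.02 s = 2.29 hours.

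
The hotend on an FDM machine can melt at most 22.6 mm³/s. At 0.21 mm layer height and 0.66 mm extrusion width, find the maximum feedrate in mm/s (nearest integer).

163 mm/s

Extrusion cross-section = 0.21 × 0.66, so 0.1386 mm².
v_max = Q/A = 22.6/0.1386 = 163.06 mm/s → 163 mm/s.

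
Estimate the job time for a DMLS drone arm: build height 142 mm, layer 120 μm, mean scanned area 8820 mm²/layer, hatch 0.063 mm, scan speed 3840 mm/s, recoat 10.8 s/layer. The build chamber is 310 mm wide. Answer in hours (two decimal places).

15.54 hours

Number of layers: 142 / 0.12 → 1184 (rounded up).
Scan path per layer = 8820 / 0.063 = 140000 mm.
Per-layer scan time = 140000 / 3840 = 36.4583 s.
Time per layer = 36.4583 + 10.8 = 47.2583 s.
Build time = 1184 × 47.2583 = 55953.8272 s = 15.54 hours.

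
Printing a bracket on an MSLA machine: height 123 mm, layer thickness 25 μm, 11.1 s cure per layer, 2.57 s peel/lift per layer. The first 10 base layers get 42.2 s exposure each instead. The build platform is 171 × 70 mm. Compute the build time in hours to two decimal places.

18.77 hours

Layer count = ceil(123 / 0.025) = 4920.
Bottom layers = 10 × (42.2 + 2.57) = 447.7 s.
Remaining layers = 4910 × (11.1 + 2.57), so 67119.7 s.
Sum: 447.7 + 67119.7 = 67567.4 s → 18.77 hours.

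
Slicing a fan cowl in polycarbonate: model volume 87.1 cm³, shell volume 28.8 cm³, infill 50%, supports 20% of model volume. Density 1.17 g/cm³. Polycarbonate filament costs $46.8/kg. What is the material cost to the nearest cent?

$4.13

Interior volume = 87.1 − 28.8 = 58.3 cm³.
Infill deposited = 0.50 × 58.3 = 29.15 cm³.
Support = 0.20 × 87.1, so 17.42 cm³.
Total extruded: 28.8 + 29.15 + 17.42 → 75.37 cm³.
Mass: 75.37 × 1.17 → 88.1829 g.
At $46.8/kg: 88.1829/1000 × 46.8 = $4.13.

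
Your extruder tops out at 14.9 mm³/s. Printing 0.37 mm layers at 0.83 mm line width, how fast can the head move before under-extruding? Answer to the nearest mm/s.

49 mm/s

Extrusion cross-section = 0.37 × 0.83, so 0.3071 mm².
v_max = Q/A = 14.9/0.3071 = 48.52 mm/s → 49 mm/s.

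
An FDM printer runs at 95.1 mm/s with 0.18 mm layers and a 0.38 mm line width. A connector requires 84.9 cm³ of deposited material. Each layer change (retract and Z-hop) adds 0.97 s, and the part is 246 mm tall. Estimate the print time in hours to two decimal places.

Bead cross-section = 0.18 × 0.38 = 0.0684 mm².
Path length: 84900 mm³ / 0.0684 mm² → 1241228.1 mm.
Time extruding = 1241228.1 / 95.1 = 13051.8 s.
Layers = ⌈246/0.18⌉ = 1367.
Non-print overhead = 1367 × 0.97, so 1325.99 s.
Total = 13051.8 + 1325.99 = 14377.79 s = 3.99 hours.

3.99 hours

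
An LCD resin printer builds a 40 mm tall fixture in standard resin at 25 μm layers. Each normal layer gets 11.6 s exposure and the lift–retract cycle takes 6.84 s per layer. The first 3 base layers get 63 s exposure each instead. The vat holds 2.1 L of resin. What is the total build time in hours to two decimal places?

Layers = ⌈40/0.025⌉ = 1600.
Bottom layers = 3 × (63 + 6.84) = 209.52 s.
Normal layers = 1597 × (11.6 + 6.84) = 29448.68 s.
Sum: 209.52 + 29448.68 = 29658.2 s → 8.24 hours.

8.24 hours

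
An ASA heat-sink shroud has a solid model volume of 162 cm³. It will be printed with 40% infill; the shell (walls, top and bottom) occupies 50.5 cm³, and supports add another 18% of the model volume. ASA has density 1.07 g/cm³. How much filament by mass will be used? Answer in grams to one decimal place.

Volume inside the shell = 162 − 50.5 = 111.5 cm³.
Deposited infill: 0.40 × 111.5 → 44.6 cm³.
Support = 0.18 × 162 = 29.16 cm³.
Total printed volume = 50.5 + 44.6 + 29.16 = 124.26 cm³.
Mass = 124.26 × 1.07 = 132.9582 g.

133.0 g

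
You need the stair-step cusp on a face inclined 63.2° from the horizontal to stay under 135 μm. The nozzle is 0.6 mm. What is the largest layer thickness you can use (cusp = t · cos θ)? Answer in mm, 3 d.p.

Layer height = cusp / cos(63.2°) = 0.135 / 0.4509 = 0.299 mm.

0.299 mm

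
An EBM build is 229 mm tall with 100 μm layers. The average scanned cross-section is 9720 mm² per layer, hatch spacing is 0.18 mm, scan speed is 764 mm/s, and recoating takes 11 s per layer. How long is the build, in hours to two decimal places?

51.96 hours

Layer count = ceil(229 / 0.1) = 2290.
Per-layer scan distance = 9720 / 0.18, so 54000 mm.
Scan time per layer: 54000 / 764 → 70.6806 s.
Time per layer: 70.6806 + 11 → 81.6806 s.
Total: 2290 × 81.6806 s = 187048.574 s → 51.96 hours.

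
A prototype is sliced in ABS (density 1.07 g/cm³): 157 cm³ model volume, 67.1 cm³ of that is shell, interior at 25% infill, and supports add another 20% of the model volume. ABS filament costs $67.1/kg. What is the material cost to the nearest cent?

Infill region = 157 − 67.1, so 89.9 cm³.
Deposited infill = 0.25 × 89.9, so 22.475 cm³.
Support: 0.20 × 157 → 31.4 cm³.
Total extruded: 67.1 + 22.475 + 31.4 → 120.975 cm³.
Mass: 120.975 × 1.07 → 129.44325 g.
At $67.1/kg: 129.44325/1000 × 67.1 = $8.69.

$8.69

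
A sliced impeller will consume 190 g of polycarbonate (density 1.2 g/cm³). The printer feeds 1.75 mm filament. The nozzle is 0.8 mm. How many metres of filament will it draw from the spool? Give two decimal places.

65.83 m

Volume = 190 g / 1.2 g·cm⁻³ = 158.3333 cm³ = 158333.3 mm³.
A = π r² = π × 0.875² = 2.4053 mm².
Length = 158333.3 / 2.4053 = 65826.84 mm = 65.83 m.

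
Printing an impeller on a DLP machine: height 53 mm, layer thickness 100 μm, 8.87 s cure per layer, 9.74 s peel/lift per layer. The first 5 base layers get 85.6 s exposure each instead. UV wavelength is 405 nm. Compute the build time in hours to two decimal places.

2.85 hours

Number of layers: 53 / 0.1 → 530 (rounded up).
Bottom layers = 5 × (85.6 + 9.74) = 476.7 s.
Remaining layers: 525 × (8.87 + 9.74) → 9770.25 s.
Sum: 476.7 + 9770.25 = 10246.95 s → 2.85 hours.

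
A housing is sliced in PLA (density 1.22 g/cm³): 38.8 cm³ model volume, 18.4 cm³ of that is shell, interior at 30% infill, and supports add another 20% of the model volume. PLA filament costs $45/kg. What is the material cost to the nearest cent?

$1.77

Infill region = 38.8 − 18.4 = 20.4 cm³.
Infill volume = 0.30 × 20.4 = 6.12 cm³.
Support = 0.20 × 38.8, so 7.76 cm³.
Total printed volume: 18.4 + 6.12 + 7.76 → 32.28 cm³.
Mass: 32.28 × 1.22 → 39.3816 g.
At $45/kg: 39.3816/1000 × 45 = $1.77.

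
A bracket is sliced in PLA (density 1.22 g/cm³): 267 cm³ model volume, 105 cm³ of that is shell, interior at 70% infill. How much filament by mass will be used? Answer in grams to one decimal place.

266.4 g

Interior volume = 267 − 105 = 162 cm³.
Infill volume = 0.70 × 162, so 113.4 cm³.
Total extruded: 105 + 113.4 → 218.4 cm³.
Mass = 218.4 × 1.22, so 266.448 g.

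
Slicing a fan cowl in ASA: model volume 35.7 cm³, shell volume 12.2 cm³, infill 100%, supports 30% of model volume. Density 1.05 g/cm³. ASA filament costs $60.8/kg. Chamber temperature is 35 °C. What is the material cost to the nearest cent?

$2.96

Infill region: 35.7 − 12.2 → 23.5 cm³.
Deposited infill = 1.00 × 23.5 = 23.5 cm³.
Support: 0.30 × 35.7 → 10.71 cm³.
Total extruded = 12.2 + 23.5 + 10.71, so 46.41 cm³.
Mass: 46.41 × 1.05 → 48.7305 g.
Cost = 48.7305 g / 1000 × $60.8/kg = $2.96.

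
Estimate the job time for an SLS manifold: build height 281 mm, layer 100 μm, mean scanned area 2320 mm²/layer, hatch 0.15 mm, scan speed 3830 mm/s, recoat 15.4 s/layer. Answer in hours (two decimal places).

Layers = ⌈281/0.1⌉ = 2810.
Hatch length per layer = 2320 / 0.15, so 15466.7 mm.
Laser time per layer = 15466.7 / 3830, so 4.0383 s.
Time per layer = 4.0383 + 15.4, so 19.4383 s.
Total: 2810 × 19.4383 s = 54621.623 s → 15.17 hours.

15.17 hours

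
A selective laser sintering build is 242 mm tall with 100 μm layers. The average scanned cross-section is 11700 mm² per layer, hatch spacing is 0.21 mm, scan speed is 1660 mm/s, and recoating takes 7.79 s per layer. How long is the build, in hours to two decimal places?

Layer count = ceil(242 / 0.1) = 2420.
Hatch length per layer = 11700 / 0.21, so 55714.3 mm.
Per-layer scan time = 55714.3 / 1660 = 33.5628 s.
Layer cycle = 33.5628 + 7.79, so 41.3528 s.
Total: 2420 × 41.3528 s = 100073.776 s → 27.80 hours.

27.80 hours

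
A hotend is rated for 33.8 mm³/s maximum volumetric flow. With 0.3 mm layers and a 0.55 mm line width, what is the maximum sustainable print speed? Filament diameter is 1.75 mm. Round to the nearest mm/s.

205 mm/s

A = 0.3 × 0.55, so 0.165 mm².
Max speed = 33.8 / 0.165 = 204.85 ≈ 205 mm/s.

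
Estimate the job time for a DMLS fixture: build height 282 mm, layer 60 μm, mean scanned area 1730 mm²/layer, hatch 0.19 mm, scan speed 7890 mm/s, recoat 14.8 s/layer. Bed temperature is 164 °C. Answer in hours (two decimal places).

20.83 hours

Layers = ⌈282/0.06⌉ = 4700.
Scan path per layer: 1730 / 0.19 → 9105.3 mm.
Per-layer scan time = 9105.3 / 7890 = 1.154 s.
Layer cycle = 1.154 + 14.8 = 15.954 s.
Total: 4700 × 15.954 s = 74983.8 s → 20.83 hours.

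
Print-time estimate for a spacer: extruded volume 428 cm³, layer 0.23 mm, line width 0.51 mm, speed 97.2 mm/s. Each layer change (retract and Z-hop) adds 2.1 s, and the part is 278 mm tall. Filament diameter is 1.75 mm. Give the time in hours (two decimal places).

Line area = 0.23 × 0.51 = 0.1173 mm².
Path length: 428000 mm³ / 0.1173 mm² → 3648763.9 mm.
Extrusion time: 3648763.9 / 97.2 → 37538.7 s.
Layers = ⌈278/0.23⌉ = 1209.
Layer-change overhead = 1209 × 2.1 = 2538.9 s.
Total = 37538.7 + 2538.9 = 40077.6 s = 11.13 hours.

11.13 hours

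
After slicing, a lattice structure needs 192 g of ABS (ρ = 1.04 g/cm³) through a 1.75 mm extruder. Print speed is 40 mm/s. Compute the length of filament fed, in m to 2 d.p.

Extruded volume: 192/1.04 = 184.6154 cm³ (184615.4 mm³).
A = π r² = π × 0.875² = 2.4053 mm².
L = V/A = 184615.4/2.4053 = 76753.59 mm → 76.75 m.

76.75 m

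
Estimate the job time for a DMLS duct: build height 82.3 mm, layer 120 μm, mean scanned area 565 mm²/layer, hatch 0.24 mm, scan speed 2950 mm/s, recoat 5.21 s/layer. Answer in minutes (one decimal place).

68.7 minutes

Layers = ⌈82.3/0.12⌉ = 686.
Scan path per layer = 565 / 0.24, so 2354.2 mm.
Scan time per layer = 2354.2 / 2950 = 0.798 s.
Layer cycle = 0.798 + 5.21 = 6.008 s.
Build time = 686 × 6.008 = 4121.488 s = 68.7 minutes.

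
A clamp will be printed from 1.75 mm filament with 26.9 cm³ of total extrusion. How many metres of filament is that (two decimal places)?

11.18 m

Filament cross-section = π × (1.75/2)² = 2.4053 mm².
L = 26900 mm³ / 2.4053 mm² = 11183.64 mm, i.e. 11.18 m.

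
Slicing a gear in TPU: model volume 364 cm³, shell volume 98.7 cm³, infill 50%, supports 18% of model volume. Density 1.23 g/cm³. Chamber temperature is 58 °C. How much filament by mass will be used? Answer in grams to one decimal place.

365.2 g

Infill region = 364 − 98.7 = 265.3 cm³.
Infill deposited = 0.50 × 265.3, so 132.65 cm³.
Support = 0.18 × 364 = 65.52 cm³.
Deposited volume: 98.7 + 132.65 + 65.52 → 296.87 cm³.
Mass = 296.87 × 1.23, so 365.1501 g.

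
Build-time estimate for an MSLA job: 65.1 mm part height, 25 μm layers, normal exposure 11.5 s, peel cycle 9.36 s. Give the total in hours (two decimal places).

Number of layers: 65.1 / 0.025 → 2604 (rounded up).
Cycle time = 11.5 + 9.36, so 20.86 s.
Build time: 2604 × 20.86 s = 54319.44 s, i.e. 15.09 hours.

15.09 hours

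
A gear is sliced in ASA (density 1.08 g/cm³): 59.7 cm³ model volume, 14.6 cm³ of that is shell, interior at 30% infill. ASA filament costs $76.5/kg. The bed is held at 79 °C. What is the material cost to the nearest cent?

$2.32

Interior volume = 59.7 − 14.6 = 45.1 cm³.
Infill volume: 0.30 × 45.1 → 13.53 cm³.
Deposited volume = 14.6 + 13.53 = 28.13 cm³.
Mass = 28.13 × 1.08 = 30.3804 g.
At $76.5/kg: 30.3804/1000 × 76.5 = $2.32.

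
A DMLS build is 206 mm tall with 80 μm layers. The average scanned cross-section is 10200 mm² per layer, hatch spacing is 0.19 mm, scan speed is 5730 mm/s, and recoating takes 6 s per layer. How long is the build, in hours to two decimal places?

10.99 hours

Layers = ⌈206/0.08⌉ = 2575.
Scan path per layer = 10200 / 0.19, so 53684.2 mm.
Scan time per layer = 53684.2 / 5730, so 9.369 s.
Layer cycle: 9.369 + 6 → 15.369 s.
Total: 2575 × 15.369 s = 39575.175 s → 10.99 hours.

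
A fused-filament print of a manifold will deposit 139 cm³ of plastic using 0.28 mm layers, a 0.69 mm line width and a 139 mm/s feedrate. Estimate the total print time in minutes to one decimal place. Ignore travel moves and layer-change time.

Extrusion cross-section: 0.28 × 0.69 → 0.1932 mm².
Path length: 139000 mm³ / 0.1932 mm² → 719461.7 mm.
Print-move time = 719461.7 / 139, so 5176 s.
Converting: 5176 s = 86.3 minutes.

86.3 minutes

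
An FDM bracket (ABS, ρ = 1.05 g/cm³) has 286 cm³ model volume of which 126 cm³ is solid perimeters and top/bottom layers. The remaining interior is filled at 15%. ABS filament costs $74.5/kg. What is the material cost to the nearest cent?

$11.73

Interior volume = 286 − 126, so 160 cm³.
Infill deposited = 0.15 × 160 = 24 cm³.
Total extruded: 126 + 24 → 150 cm³.
Mass = 150 × 1.05 = 157.5 g.
At $74.5/kg: 157.5/1000 × 74.5 = $11.73.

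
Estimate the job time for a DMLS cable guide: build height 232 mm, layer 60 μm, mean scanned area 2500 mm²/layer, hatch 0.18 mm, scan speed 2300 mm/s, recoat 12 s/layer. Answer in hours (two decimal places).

Layers = ⌈232/0.06⌉ = 3867.
Per-layer scan distance = 2500 / 0.18, so 13888.9 mm.
Scan time per layer = 13888.9 / 2300 = 6.0387 s.
Per-layer time: 6.0387 + 12 → 18.0387 s.
Build time = 3867 × 18.0387 = 69755.6529 s = 19.38 hours.

19.38 hours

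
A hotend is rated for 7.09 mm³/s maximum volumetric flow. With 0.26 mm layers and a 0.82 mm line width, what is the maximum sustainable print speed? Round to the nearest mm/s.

Extrusion cross-section: 0.26 × 0.82 → 0.2132 mm².
v_max = Q/A = 7.09/0.2132 = 33.26 mm/s → 33 mm/s.

33 mm/s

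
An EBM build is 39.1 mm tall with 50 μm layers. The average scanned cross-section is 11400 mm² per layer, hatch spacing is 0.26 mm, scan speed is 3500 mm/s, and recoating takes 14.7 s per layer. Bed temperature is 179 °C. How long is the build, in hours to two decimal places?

Layers = ⌈39.1/0.05⌉ = 782.
Per-layer scan distance = 11400 / 0.26 = 43846.2 mm.
Per-layer scan time: 43846.2 / 3500 → 12.5275 s.
Layer cycle = 12.5275 + 14.7, so 27.2275 s.
Total: 782 × 27.2275 s = 21291.905 s → 5.91 hours.

5.91 hours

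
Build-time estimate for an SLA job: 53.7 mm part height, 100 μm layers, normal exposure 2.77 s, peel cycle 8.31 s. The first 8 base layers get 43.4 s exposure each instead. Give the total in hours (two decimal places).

Number of layers: 53.7 / 0.1 → 537 (rounded up).
Bottom layers: 8 × (43.4 + 8.31) → 413.68 s.
Normal layers = 529 × (2.77 + 8.31), so 5861.32 s.
Sum: 413.68 + 5861.32 = 6275 s → 1.74 hours.

1.74 hours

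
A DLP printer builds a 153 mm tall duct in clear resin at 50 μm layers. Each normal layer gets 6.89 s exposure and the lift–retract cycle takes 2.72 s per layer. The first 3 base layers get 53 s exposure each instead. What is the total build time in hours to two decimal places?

8.21 hours

Layers = ⌈153/0.05⌉ = 3060.
Burn-in layers = 3 × (53 + 2.72) = 167.16 s.
Remaining layers = 3057 × (6.89 + 2.72) = 29377.77 s.
Sum: 167.16 + 29377.77 = 29544.93 s → 8.21 hours.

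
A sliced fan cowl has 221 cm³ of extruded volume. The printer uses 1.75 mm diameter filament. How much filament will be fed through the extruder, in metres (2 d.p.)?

Filament cross-section = π × (1.75/2)² = 2.4053 mm².
Length = 221 cm³ / 2.4053 mm² = 221000 / 2.4053 = 91880.43 mm = 91.88 m.

91.88 m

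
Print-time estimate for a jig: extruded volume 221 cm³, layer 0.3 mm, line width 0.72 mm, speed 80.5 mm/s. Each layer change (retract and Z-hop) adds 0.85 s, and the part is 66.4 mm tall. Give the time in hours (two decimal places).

3.58 hours

Line area = 0.3 × 0.72 = 0.216 mm².
Toolpath length = 221 cm³ / 0.216 mm² = 221000 / 0.216 = 1023148.1 mm.
Time extruding = 1023148.1 / 80.5, so 12709.9 s.
Layer count = ceil(66.4 / 0.3) = 222.
Non-print overhead = 222 × 0.85, so 188.7 s.
Altogether 12709.9 + 188.7 = 12898.6 s, i.e. 3.58 hours.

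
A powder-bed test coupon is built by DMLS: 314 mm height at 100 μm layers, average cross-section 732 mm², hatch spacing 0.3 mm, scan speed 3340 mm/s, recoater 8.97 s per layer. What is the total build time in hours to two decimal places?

8.46 hours

Layers = ⌈314/0.1⌉ = 3140.
Scan path per layer = 732 / 0.3 = 2440 mm.
Laser time per layer = 2440 / 3340 = 0.7305 s.
Time per layer: 0.7305 + 8.97 → 9.7005 s.
Build time = 3140 × 9.7005 = 30459.57 s = 8.46 hours.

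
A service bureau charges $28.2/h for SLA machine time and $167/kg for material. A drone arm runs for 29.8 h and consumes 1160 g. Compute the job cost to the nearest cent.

Machine cost = 28.2 × 29.8, so $840.36.
Material cost = 167 × 1160/1000, so $193.72.
Total = 840.36 + 193.72 = $1034.08.

$1034.08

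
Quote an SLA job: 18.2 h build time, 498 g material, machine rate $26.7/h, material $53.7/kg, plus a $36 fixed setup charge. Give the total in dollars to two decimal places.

$548.68

Time charge = 26.7 × 18.2, so $485.94.
Feedstock cost = 53.7 × 498/1000 = $26.7426.
Total = 485.94 + 26.7426 + 36 = 548.6826 ≈ $548.68.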